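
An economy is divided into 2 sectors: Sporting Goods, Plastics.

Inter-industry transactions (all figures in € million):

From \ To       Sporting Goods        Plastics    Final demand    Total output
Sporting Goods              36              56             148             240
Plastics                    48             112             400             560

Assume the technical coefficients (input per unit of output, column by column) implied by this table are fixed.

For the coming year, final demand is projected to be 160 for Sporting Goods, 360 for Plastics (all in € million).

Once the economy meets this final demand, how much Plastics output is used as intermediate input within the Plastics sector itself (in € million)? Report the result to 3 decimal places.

z_PP = 102.424

Technical coefficients a_ij = z_ij / X_j:
  a_SS = 36/240 = 0.15, a_PS = 48/240 = 0.20
  a_SP = 56/560 = 0.10, a_PP = 112/560 = 0.20
I − A =
  [   0.85    -0.10]
  [  -0.20     0.80]
det(I−A) = (0.85)(0.80) − (-0.10)(-0.20) = 0.6600
adj(I−A) = [[0.80, 0.10], [0.20, 0.85]]
(I − A)⁻¹ = adj(I−A) / det(I−A) ≈
  [   1.2121     0.1515]
  [   0.3030     1.2879]
First solve x = (I − A)⁻¹ d = adj(I−A)·d / det(I−A); in particular x_P = (0.20·160 + 0.85·360) / 0.6600 = 338.00 / 0.6600 ≈ 512.12121.
Intermediate flow from P to P: z_PP = a_PP · x_P = 0.20 × 338.00 / 0.6600 = 67.60 / 0.6600 ≈ 102.424.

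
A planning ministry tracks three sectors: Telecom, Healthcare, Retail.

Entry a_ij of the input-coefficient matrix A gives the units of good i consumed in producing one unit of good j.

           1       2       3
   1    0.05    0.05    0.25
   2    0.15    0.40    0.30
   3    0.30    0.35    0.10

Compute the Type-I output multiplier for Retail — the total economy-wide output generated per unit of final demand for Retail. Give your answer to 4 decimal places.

I − A =
  [   0.95    -0.05    -0.25]
  [  -0.15     0.60    -0.30]
  [  -0.30    -0.35     0.90]
Cofactors of I−A, C_ij = (−1)^(i+j)·(minor ij) (rows/columns in the sector order above):
  C_11 = (0.60)(0.90) − (-0.30)(-0.35) = 0.4350
  C_12 = −[(-0.15)(0.90) − (-0.30)(-0.30)] = 0.2250
  C_13 = (-0.15)(-0.35) − (0.60)(-0.30) = 0.2325
  C_21 = −[(-0.05)(0.90) − (-0.25)(-0.35)] = 0.1325
  C_22 = (0.95)(0.90) − (-0.25)(-0.30) = 0.7800
  C_23 = −[(0.95)(-0.35) − (-0.05)(-0.30)] = 0.3475
  C_31 = (-0.05)(-0.30) − (-0.25)(0.60) = 0.1650
  C_32 = −[(0.95)(-0.30) − (-0.25)(-0.15)] = 0.3225
  C_33 = (0.95)(0.60) − (-0.05)(-0.15) = 0.5625
det(I−A) = Σ_j (I−A)_1j·C_1j = (0.95)(0.4350) + (-0.05)(0.2250) + (-0.25)(0.2325) = 0.343875
adj(I−A) = Cᵀ =
  [ 0.4350   0.1325   0.1650]
  [ 0.2250   0.7800   0.3225]
  [ 0.2325   0.3475   0.5625]
(I − A)⁻¹ = adj(I−A) / det(I−A) ≈
  [   1.26499     0.38531     0.47983]
  [   0.65431     2.26827     0.93784]
  [   0.67612     1.01054     1.63577]
The output multiplier for sector j is the column-j sum of the Leontief inverse (I − A)⁻¹ = adj(I−A) / det(I−A).
Column 3 of adj(I−A): (0.1650, 0.3225, 0.5625); det(I−A) = 0.343875.
m_3 = (0.1650 + 0.3225 + 0.5625) / 0.343875 = 1.05 / 0.343875 ≈ 3.0534.

m_3 = 3.0534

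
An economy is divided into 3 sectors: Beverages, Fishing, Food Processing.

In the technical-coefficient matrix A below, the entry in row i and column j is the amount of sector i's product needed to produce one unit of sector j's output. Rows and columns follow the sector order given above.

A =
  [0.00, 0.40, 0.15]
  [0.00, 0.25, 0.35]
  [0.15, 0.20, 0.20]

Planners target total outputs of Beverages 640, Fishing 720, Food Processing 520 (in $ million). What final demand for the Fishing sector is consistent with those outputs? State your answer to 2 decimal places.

I − A =
  [   1.00    -0.40    -0.15]
  [   0.00     0.75    -0.35]
  [  -0.15    -0.20     0.80]
d = (I − A) x:
  d_1 = (+1.00)·640 + (-0.40)·720 + (-0.15)·520 = 274.00
  d_2 = (+0.00)·640 + (+0.75)·720 + (-0.35)·520 = 358.00
  d_3 = (-0.15)·640 + (-0.20)·720 + (+0.80)·520 = 176.00

d_2 = 358.00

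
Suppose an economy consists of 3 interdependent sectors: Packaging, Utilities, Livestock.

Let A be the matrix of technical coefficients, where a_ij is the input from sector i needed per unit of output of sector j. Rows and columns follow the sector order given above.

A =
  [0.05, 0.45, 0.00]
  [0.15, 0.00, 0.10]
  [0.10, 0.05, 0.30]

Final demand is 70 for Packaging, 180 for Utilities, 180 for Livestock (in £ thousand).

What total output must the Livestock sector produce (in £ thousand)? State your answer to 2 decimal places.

x_L = 300.78

I − A =
  [   0.95    -0.45     0.00]
  [  -0.15     1.00    -0.10]
  [  -0.10    -0.05     0.70]
Cofactors of I−A, C_ij = (−1)^(i+j)·(minor ij) (rows/columns in the sector order above):
  C_11 = (1.00)(0.70) − (-0.10)(-0.05) = 0.6950
  C_12 = −[(-0.15)(0.70) − (-0.10)(-0.10)] = 0.1150
  C_13 = (-0.15)(-0.05) − (1.00)(-0.10) = 0.1075
  C_21 = −[(-0.45)(0.70) − (0.00)(-0.05)] = 0.3150
  C_22 = (0.95)(0.70) − (0.00)(-0.10) = 0.6650
  C_23 = −[(0.95)(-0.05) − (-0.45)(-0.10)] = 0.0925
  C_31 = (-0.45)(-0.10) − (0.00)(1.00) = 0.0450
  C_32 = −[(0.95)(-0.10) − (0.00)(-0.15)] = 0.0950
  C_33 = (0.95)(1.00) − (-0.45)(-0.15) = 0.8825
det(I−A) = Σ_j (I−A)_1j·C_1j = (0.95)(0.6950) + (-0.45)(0.1150) + (0.00)(0.1075) = 0.6085
adj(I−A) = Cᵀ =
  [ 0.6950   0.3150   0.0450]
  [ 0.1150   0.6650   0.0950]
  [ 0.1075   0.0925   0.8825]
(I − A)⁻¹ = adj(I−A) / det(I−A) ≈
  [   1.1422     0.5177     0.0740]
  [   0.1890     1.0929     0.1561]
  [   0.1767     0.1520     1.4503]
x = (I − A)⁻¹ d = adj(I−A)·d / det(I−A), with det(I−A) = 0.6085:
  x_P = (0.6950·70 + 0.3150·180 + 0.0450·180) / 0.6085 = 113.45 / 0.6085 ≈ 186.44
  x_U = (0.1150·70 + 0.6650·180 + 0.0950·180) / 0.6085 = 144.85 / 0.6085 ≈ 238.04
  x_L = (0.1075·70 + 0.0925·180 + 0.8825·180) / 0.6085 = 183.025 / 0.6085 ≈ 300.78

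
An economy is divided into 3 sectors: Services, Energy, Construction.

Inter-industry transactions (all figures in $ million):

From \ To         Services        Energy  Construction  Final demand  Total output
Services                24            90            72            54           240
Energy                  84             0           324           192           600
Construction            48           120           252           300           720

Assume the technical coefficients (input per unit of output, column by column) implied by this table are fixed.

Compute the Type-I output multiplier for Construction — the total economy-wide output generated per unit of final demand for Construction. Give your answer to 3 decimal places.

m_3 = 3.389

Technical coefficients a_ij = z_ij / X_j:
  a_11 = 24/240 = 0.10, a_21 = 84/240 = 0.35, a_31 = 48/240 = 0.20
  a_12 = 90/600 = 0.15, a_22 = 0/600 = 0.00, a_32 = 120/600 = 0.20
  a_13 = 72/720 = 0.10, a_23 = 324/720 = 0.45, a_33 = 252/720 = 0.35
I − A =
  [   0.90    -0.15    -0.10]
  [  -0.35     1.00    -0.45]
  [  -0.20    -0.20     0.65]
Cofactors of I−A, C_ij = (−1)^(i+j)·(minor ij) (rows/columns in the sector order above):
  C_11 = (1.00)(0.65) − (-0.45)(-0.20) = 0.5600
  C_12 = −[(-0.35)(0.65) − (-0.45)(-0.20)] = 0.3175
  C_13 = (-0.35)(-0.20) − (1.00)(-0.20) = 0.2700
  C_21 = −[(-0.15)(0.65) − (-0.10)(-0.20)] = 0.1175
  C_22 = (0.90)(0.65) − (-0.10)(-0.20) = 0.5650
  C_23 = −[(0.90)(-0.20) − (-0.15)(-0.20)] = 0.2100
  C_31 = (-0.15)(-0.45) − (-0.10)(1.00) = 0.1675
  C_32 = −[(0.90)(-0.45) − (-0.10)(-0.35)] = 0.4400
  C_33 = (0.90)(1.00) − (-0.15)(-0.35) = 0.8475
det(I−A) = Σ_j (I−A)_1j·C_1j = (0.90)(0.5600) + (-0.15)(0.3175) + (-0.10)(0.2700) = 0.429375
adj(I−A) = Cᵀ =
  [ 0.5600   0.1175   0.1675]
  [ 0.3175   0.5650   0.4400]
  [ 0.2700   0.2100   0.8475]
(I − A)⁻¹ = adj(I−A) / det(I−A) ≈
  [   1.3042     0.2737     0.3901]
  [   0.7394     1.3159     1.0247]
  [   0.6288     0.4891     1.9738]
The output multiplier for sector j is the column-j sum of the Leontief inverse (I − A)⁻¹ = adj(I−A) / det(I−A).
Column 3 of adj(I−A): (0.1675, 0.4400, 0.8475); det(I−A) = 0.429375.
m_3 = (0.1675 + 0.4400 + 0.8475) / 0.429375 = 1.455 / 0.429375 ≈ 3.389.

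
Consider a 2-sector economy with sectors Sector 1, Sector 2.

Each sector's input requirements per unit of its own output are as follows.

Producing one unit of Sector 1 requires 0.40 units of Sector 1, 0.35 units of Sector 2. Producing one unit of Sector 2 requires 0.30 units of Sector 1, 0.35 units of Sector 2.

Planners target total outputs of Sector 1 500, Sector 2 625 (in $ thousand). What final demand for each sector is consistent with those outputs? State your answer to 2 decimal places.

d_1 = 112.50, d_2 = 231.25

I − A =
  [   0.60    -0.30]
  [  -0.35     0.65]
d = (I − A) x:
  d_1 = (+0.60)·500 + (-0.30)·625 = 112.50
  d_2 = (-0.35)·500 + (+0.65)·625 = 231.25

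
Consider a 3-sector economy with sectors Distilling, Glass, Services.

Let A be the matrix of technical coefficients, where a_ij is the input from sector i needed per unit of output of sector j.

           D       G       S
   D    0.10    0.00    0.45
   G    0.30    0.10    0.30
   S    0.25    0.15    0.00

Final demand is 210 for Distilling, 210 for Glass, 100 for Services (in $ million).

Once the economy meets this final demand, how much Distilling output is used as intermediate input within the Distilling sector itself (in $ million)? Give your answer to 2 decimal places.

I − A =
  [   0.90     0.00    -0.45]
  [  -0.30     0.90    -0.30]
  [  -0.25    -0.15     1.00]
Cofactors of I−A, C_ij = (−1)^(i+j)·(minor ij) (rows/columns in the sector order above):
  C_11 = (0.90)(1.00) − (-0.30)(-0.15) = 0.8550
  C_12 = −[(-0.30)(1.00) − (-0.30)(-0.25)] = 0.3750
  C_13 = (-0.30)(-0.15) − (0.90)(-0.25) = 0.2700
  C_21 = −[(0.00)(1.00) − (-0.45)(-0.15)] = 0.0675
  C_22 = (0.90)(1.00) − (-0.45)(-0.25) = 0.7875
  C_23 = −[(0.90)(-0.15) − (0.00)(-0.25)] = 0.1350
  C_31 = (0.00)(-0.30) − (-0.45)(0.90) = 0.4050
  C_32 = −[(0.90)(-0.30) − (-0.45)(-0.30)] = 0.4050
  C_33 = (0.90)(0.90) − (0.00)(-0.30) = 0.8100
det(I−A) = Σ_j (I−A)_1j·C_1j = (0.90)(0.8550) + (0.00)(0.3750) + (-0.45)(0.2700) = 0.6480
adj(I−A) = Cᵀ =
  [ 0.8550   0.0675   0.4050]
  [ 0.3750   0.7875   0.4050]
  [ 0.2700   0.1350   0.8100]
(I − A)⁻¹ = adj(I−A) / det(I−A) ≈
  [   1.3194     0.1042     0.6250]
  [   0.5787     1.2153     0.6250]
  [   0.4167     0.2083     1.2500]
First solve x = (I − A)⁻¹ d = adj(I−A)·d / det(I−A); in particular x_D = (0.8550·210 + 0.0675·210 + 0.4050·100) / 0.6480 = 234.225 / 0.6480 ≈ 361.4583.
Intermediate flow from D to D: z_DD = a_DD · x_D = 0.10 × 234.225 / 0.6480 = 23.4225 / 0.6480 ≈ 36.15.

z_DD = 36.15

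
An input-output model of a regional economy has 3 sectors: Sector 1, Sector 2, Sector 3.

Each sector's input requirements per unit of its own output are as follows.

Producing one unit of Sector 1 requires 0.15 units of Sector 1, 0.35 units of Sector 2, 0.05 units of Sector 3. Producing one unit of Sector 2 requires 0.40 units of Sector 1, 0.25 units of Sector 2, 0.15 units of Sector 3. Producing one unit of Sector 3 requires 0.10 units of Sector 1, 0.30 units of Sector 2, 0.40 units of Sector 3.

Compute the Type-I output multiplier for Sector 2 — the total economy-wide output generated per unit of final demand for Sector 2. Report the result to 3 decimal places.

I − A =
  [   0.85    -0.40    -0.10]
  [  -0.35     0.75    -0.30]
  [  -0.05    -0.15     0.60]
Cofactors of I−A, C_ij = (−1)^(i+j)·(minor ij) (rows/columns in the sector order above):
  C_11 = (0.75)(0.60) − (-0.30)(-0.15) = 0.4050
  C_12 = −[(-0.35)(0.60) − (-0.30)(-0.05)] = 0.2250
  C_13 = (-0.35)(-0.15) − (0.75)(-0.05) = 0.0900
  C_21 = −[(-0.40)(0.60) − (-0.10)(-0.15)] = 0.2550
  C_22 = (0.85)(0.60) − (-0.10)(-0.05) = 0.5050
  C_23 = −[(0.85)(-0.15) − (-0.40)(-0.05)] = 0.1475
  C_31 = (-0.40)(-0.30) − (-0.10)(0.75) = 0.1950
  C_32 = −[(0.85)(-0.30) − (-0.10)(-0.35)] = 0.2900
  C_33 = (0.85)(0.75) − (-0.40)(-0.35) = 0.4975
det(I−A) = Σ_j (I−A)_1j·C_1j = (0.85)(0.4050) + (-0.40)(0.2250) + (-0.10)(0.0900) = 0.24525
adj(I−A) = Cᵀ =
  [ 0.4050   0.2550   0.1950]
  [ 0.2250   0.5050   0.2900]
  [ 0.0900   0.1475   0.4975]
(I − A)⁻¹ = adj(I−A) / det(I−A) ≈
  [   1.6514     1.0398     0.7951]
  [   0.9174     2.0591     1.1825]
  [   0.3670     0.6014     2.0285]
The output multiplier for sector j is the column-j sum of the Leontief inverse (I − A)⁻¹ = adj(I−A) / det(I−A).
Column 2 of adj(I−A): (0.2550, 0.5050, 0.1475); det(I−A) = 0.24525.
m_2 = (0.2550 + 0.5050 + 0.1475) / 0.24525 = 0.9075 / 0.24525 ≈ 3.700.

m_2 = 3.700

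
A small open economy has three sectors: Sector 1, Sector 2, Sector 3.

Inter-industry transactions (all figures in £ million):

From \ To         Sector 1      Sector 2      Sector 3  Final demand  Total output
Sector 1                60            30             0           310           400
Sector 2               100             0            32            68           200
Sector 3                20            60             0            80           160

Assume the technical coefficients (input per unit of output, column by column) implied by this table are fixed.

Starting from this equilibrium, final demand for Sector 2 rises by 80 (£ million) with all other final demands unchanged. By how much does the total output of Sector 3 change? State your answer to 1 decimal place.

Δx_3 = 27.6

Technical coefficients a_ij = z_ij / X_j:
  a_11 = 60/400 = 0.15, a_21 = 100/400 = 0.25, a_31 = 20/400 = 0.05
  a_12 = 30/200 = 0.15, a_22 = 0/200 = 0.00, a_32 = 60/200 = 0.30
  a_13 = 0/160 = 0.00, a_23 = 32/160 = 0.20, a_33 = 0/160 = 0.00
I − A =
  [   0.85    -0.15     0.00]
  [  -0.25     1.00    -0.20]
  [  -0.05    -0.30     1.00]
Cofactors of I−A, C_ij = (−1)^(i+j)·(minor ij) (rows/columns in the sector order above):
  C_11 = (1.00)(1.00) − (-0.20)(-0.30) = 0.9400
  C_12 = −[(-0.25)(1.00) − (-0.20)(-0.05)] = 0.2600
  C_13 = (-0.25)(-0.30) − (1.00)(-0.05) = 0.1250
  C_21 = −[(-0.15)(1.00) − (0.00)(-0.30)] = 0.1500
  C_22 = (0.85)(1.00) − (0.00)(-0.05) = 0.8500
  C_23 = −[(0.85)(-0.30) − (-0.15)(-0.05)] = 0.2625
  C_31 = (-0.15)(-0.20) − (0.00)(1.00) = 0.0300
  C_32 = −[(0.85)(-0.20) − (0.00)(-0.25)] = 0.1700
  C_33 = (0.85)(1.00) − (-0.15)(-0.25) = 0.8125
det(I−A) = Σ_j (I−A)_1j·C_1j = (0.85)(0.9400) + (-0.15)(0.2600) + (0.00)(0.1250) = 0.7600
adj(I−A) = Cᵀ =
  [ 0.9400   0.1500   0.0300]
  [ 0.2600   0.8500   0.1700]
  [ 0.1250   0.2625   0.8125]
(I − A)⁻¹ = adj(I−A) / det(I−A) ≈
  [   1.2368     0.1974     0.0395]
  [   0.3421     1.1184     0.2237]
  [   0.1645     0.3454     1.0691]
Δx = (I − A)⁻¹ Δd with Δd having +80 in the Sector 2 component and 0 elsewhere.
So Δx_3 = L_32 · (+80), where L_32 = adj(I−A)_32 / det(I−A) = 0.2625 / 0.7600.
Δx_3 = 0.2625 × (+80) / 0.7600 = 21.00 / 0.7600 ≈ 27.6.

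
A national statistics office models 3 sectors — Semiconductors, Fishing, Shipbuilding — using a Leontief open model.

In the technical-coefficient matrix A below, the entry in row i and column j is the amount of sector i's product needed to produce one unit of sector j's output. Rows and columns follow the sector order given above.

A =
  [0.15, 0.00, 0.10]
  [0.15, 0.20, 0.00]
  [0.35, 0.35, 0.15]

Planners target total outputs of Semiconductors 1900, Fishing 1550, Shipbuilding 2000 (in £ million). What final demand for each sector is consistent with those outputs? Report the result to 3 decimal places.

I − A =
  [   0.85     0.00    -0.10]
  [  -0.15     0.80     0.00]
  [  -0.35    -0.35     0.85]
d = (I − A) x:
  d_1 = (+0.85)·1900 + (+0.00)·1550 + (-0.10)·2000 = 1415.000
  d_2 = (-0.15)·1900 + (+0.80)·1550 + (+0.00)·2000 = 955.000
  d_3 = (-0.35)·1900 + (-0.35)·1550 + (+0.85)·2000 = 492.500

d_1 = 1415.000, d_2 = 955.000, d_3 = 492.500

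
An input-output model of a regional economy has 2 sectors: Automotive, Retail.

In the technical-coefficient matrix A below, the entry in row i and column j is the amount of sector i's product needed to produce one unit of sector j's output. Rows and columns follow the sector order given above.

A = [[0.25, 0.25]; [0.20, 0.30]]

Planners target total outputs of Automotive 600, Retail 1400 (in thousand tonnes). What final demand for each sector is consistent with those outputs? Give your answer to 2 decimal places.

d_A = 100.00, d_R = 860.00

I − A =
  [   0.75    -0.25]
  [  -0.20     0.70]
d = (I − A) x:
  d_A = (+0.75)·600 + (-0.25)·1400 = 100.00
  d_R = (-0.20)·600 + (+0.70)·1400 = 860.00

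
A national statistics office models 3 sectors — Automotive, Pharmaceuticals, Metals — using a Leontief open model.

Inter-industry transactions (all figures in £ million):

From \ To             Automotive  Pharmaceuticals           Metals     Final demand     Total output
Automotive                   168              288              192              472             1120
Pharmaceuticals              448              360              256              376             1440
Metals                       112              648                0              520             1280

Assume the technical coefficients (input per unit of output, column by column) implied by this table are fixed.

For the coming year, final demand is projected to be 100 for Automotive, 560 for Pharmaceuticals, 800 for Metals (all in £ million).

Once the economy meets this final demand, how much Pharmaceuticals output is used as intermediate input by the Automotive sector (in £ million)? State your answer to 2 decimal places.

z_21 = 307.97

Technical coefficients a_ij = z_ij / X_j:
  a_11 = 168/1120 = 0.15, a_21 = 448/1120 = 0.40, a_31 = 112/1120 = 0.10
  a_12 = 288/1440 = 0.20, a_22 = 360/1440 = 0.25, a_32 = 648/1440 = 0.45
  a_13 = 192/1280 = 0.15, a_23 = 256/1280 = 0.20, a_33 = 0/1280 = 0.00
I − A =
  [   0.85    -0.20    -0.15]
  [  -0.40     0.75    -0.20]
  [  -0.10    -0.45     1.00]
Cofactors of I−A, C_ij = (−1)^(i+j)·(minor ij) (rows/columns in the sector order above):
  C_11 = (0.75)(1.00) − (-0.20)(-0.45) = 0.6600
  C_12 = −[(-0.40)(1.00) − (-0.20)(-0.10)] = 0.4200
  C_13 = (-0.40)(-0.45) − (0.75)(-0.10) = 0.2550
  C_21 = −[(-0.20)(1.00) − (-0.15)(-0.45)] = 0.2675
  C_22 = (0.85)(1.00) − (-0.15)(-0.10) = 0.8350
  C_23 = −[(0.85)(-0.45) − (-0.20)(-0.10)] = 0.4025
  C_31 = (-0.20)(-0.20) − (-0.15)(0.75) = 0.1525
  C_32 = −[(0.85)(-0.20) − (-0.15)(-0.40)] = 0.2300
  C_33 = (0.85)(0.75) − (-0.20)(-0.40) = 0.5575
det(I−A) = Σ_j (I−A)_1j·C_1j = (0.85)(0.6600) + (-0.20)(0.4200) + (-0.15)(0.2550) = 0.43875
adj(I−A) = Cᵀ =
  [ 0.6600   0.2675   0.1525]
  [ 0.4200   0.8350   0.2300]
  [ 0.2550   0.4025   0.5575]
(I − A)⁻¹ = adj(I−A) / det(I−A) ≈
  [   1.5043     0.6097     0.3476]
  [   0.9573     1.9031     0.5242]
  [   0.5812     0.9174     1.2707]
First solve x = (I − A)⁻¹ d = adj(I−A)·d / det(I−A); in particular x_1 = (0.6600·100 + 0.2675·560 + 0.1525·800) / 0.43875 = 337.80 / 0.43875 ≈ 769.9145.
Intermediate flow from 2 to 1: z_21 = a_21 · x_1 = 0.40 × 337.80 / 0.43875 = 135.12 / 0.43875 ≈ 307.97.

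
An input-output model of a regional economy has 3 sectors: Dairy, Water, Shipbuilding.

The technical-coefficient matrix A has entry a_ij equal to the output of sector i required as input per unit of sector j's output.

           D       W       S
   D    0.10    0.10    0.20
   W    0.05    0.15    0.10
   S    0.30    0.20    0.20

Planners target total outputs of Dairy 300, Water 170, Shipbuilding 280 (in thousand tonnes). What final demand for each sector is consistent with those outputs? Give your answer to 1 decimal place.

I − A =
  [   0.90    -0.10    -0.20]
  [  -0.05     0.85    -0.10]
  [  -0.30    -0.20     0.80]
d = (I − A) x:
  d_D = (+0.90)·300 + (-0.10)·170 + (-0.20)·280 = 197.0
  d_W = (-0.05)·300 + (+0.85)·170 + (-0.10)·280 = 101.5
  d_S = (-0.30)·300 + (-0.20)·170 + (+0.80)·280 = 100.0

d_D = 197.0, d_W = 101.5, d_S = 100.0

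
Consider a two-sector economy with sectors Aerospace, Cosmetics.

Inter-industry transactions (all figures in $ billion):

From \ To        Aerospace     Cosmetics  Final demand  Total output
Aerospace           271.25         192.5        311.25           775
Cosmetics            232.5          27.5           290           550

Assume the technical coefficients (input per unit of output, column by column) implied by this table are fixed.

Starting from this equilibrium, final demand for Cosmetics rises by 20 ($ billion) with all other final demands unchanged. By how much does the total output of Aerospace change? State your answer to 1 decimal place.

Technical coefficients a_ij = z_ij / X_j:
  a_AA = 271.25/775 = 0.35, a_CA = 232.5/775 = 0.30
  a_AC = 192.5/550 = 0.35, a_CC = 27.5/550 = 0.05
I − A =
  [   0.65    -0.35]
  [  -0.30     0.95]
det(I−A) = (0.65)(0.95) − (-0.35)(-0.30) = 0.5125
adj(I−A) = [[0.95, 0.35], [0.30, 0.65]]
(I − A)⁻¹ = adj(I−A) / det(I−A) ≈
  [   1.8537     0.6829]
  [   0.5854     1.2683]
Δx = (I − A)⁻¹ Δd with Δd having +20 in the Cosmetics component and 0 elsewhere.
So Δx_A = L_AC · (+20), where L_AC = adj(I−A)_AC / det(I−A) = 0.35 / 0.5125.
Δx_A = 0.35 × (+20) / 0.5125 = 7.00 / 0.5125 ≈ 13.7.

Δx_A = 13.7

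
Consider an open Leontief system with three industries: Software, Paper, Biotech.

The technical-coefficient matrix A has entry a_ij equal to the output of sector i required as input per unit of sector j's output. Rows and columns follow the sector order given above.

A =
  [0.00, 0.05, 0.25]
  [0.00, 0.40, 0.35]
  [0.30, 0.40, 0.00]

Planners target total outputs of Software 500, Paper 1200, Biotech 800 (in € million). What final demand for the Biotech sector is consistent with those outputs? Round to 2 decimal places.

I − A =
  [   1.00    -0.05    -0.25]
  [   0.00     0.60    -0.35]
  [  -0.30    -0.40     1.00]
d = (I − A) x:
  d_1 = (+1.00)·500 + (-0.05)·1200 + (-0.25)·800 = 240.00
  d_2 = (+0.00)·500 + (+0.60)·1200 + (-0.35)·800 = 440.00
  d_3 = (-0.30)·500 + (-0.40)·1200 + (+1.00)·800 = 170.00

d_3 = 170.00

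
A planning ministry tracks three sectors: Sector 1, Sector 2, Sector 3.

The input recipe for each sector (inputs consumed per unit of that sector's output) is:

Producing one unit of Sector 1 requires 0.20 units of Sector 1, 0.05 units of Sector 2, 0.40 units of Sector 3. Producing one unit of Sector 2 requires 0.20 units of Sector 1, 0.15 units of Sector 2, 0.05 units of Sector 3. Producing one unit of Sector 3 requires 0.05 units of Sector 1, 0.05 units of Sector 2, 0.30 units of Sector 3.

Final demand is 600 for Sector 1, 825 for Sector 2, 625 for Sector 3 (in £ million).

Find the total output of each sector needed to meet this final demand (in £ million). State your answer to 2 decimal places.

I − A =
  [   0.80    -0.20    -0.05]
  [  -0.05     0.85    -0.05]
  [  -0.40    -0.05     0.70]
Cofactors of I−A, C_ij = (−1)^(i+j)·(minor ij) (rows/columns in the sector order above):
  C_11 = (0.85)(0.70) − (-0.05)(-0.05) = 0.5925
  C_12 = −[(-0.05)(0.70) − (-0.05)(-0.40)] = 0.0550
  C_13 = (-0.05)(-0.05) − (0.85)(-0.40) = 0.3425
  C_21 = −[(-0.20)(0.70) − (-0.05)(-0.05)] = 0.1425
  C_22 = (0.80)(0.70) − (-0.05)(-0.40) = 0.5400
  C_23 = −[(0.80)(-0.05) − (-0.20)(-0.40)] = 0.1200
  C_31 = (-0.20)(-0.05) − (-0.05)(0.85) = 0.0525
  C_32 = −[(0.80)(-0.05) − (-0.05)(-0.05)] = 0.0425
  C_33 = (0.80)(0.85) − (-0.20)(-0.05) = 0.6700
det(I−A) = Σ_j (I−A)_1j·C_1j = (0.80)(0.5925) + (-0.20)(0.0550) + (-0.05)(0.3425) = 0.445875
adj(I−A) = Cᵀ =
  [ 0.5925   0.1425   0.0525]
  [ 0.0550   0.5400   0.0425]
  [ 0.3425   0.1200   0.6700]
(I − A)⁻¹ = adj(I−A) / det(I−A) ≈
  [   1.3288     0.3196     0.1177]
  [   0.1234     1.2111     0.0953]
  [   0.7682     0.2691     1.5027]
x = (I − A)⁻¹ d = adj(I−A)·d / det(I−A), with det(I−A) = 0.445875:
  x_1 = (0.5925·600 + 0.1425·825 + 0.0525·625) / 0.445875 = 505.875 / 0.445875 ≈ 1134.57
  x_2 = (0.0550·600 + 0.5400·825 + 0.0425·625) / 0.445875 = 505.0625 / 0.445875 ≈ 1132.74
  x_3 = (0.3425·600 + 0.1200·825 + 0.6700·625) / 0.445875 = 723.25 / 0.445875 ≈ 1622.09

x_1 = 1134.57, x_2 = 1132.74, x_3 = 1622.09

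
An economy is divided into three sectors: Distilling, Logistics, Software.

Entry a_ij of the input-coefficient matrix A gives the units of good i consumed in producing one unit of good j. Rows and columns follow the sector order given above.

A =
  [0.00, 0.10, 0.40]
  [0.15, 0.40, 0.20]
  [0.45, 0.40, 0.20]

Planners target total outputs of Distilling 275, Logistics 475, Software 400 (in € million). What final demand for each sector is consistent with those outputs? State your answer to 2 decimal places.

d_1 = 67.50, d_2 = 163.75, d_3 = 6.25

I − A =
  [   1.00    -0.10    -0.40]
  [  -0.15     0.60    -0.20]
  [  -0.45    -0.40     0.80]
d = (I − A) x:
  d_1 = (+1.00)·275 + (-0.10)·475 + (-0.40)·400 = 67.50
  d_2 = (-0.15)·275 + (+0.60)·475 + (-0.20)·400 = 163.75
  d_3 = (-0.45)·275 + (-0.40)·475 + (+0.80)·400 = 6.25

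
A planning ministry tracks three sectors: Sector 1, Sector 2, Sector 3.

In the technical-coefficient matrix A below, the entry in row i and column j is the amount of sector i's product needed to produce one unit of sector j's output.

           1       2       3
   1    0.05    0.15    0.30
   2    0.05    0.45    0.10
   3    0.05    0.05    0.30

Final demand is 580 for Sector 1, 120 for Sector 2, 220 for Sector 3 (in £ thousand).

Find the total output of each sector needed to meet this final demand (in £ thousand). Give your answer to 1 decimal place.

I − A =
  [   0.95    -0.15    -0.30]
  [  -0.05     0.55    -0.10]
  [  -0.05    -0.05     0.70]
Cofactors of I−A, C_ij = (−1)^(i+j)·(minor ij) (rows/columns in the sector order above):
  C_11 = (0.55)(0.70) − (-0.10)(-0.05) = 0.3800
  C_12 = −[(-0.05)(0.70) − (-0.10)(-0.05)] = 0.0400
  C_13 = (-0.05)(-0.05) − (0.55)(-0.05) = 0.0300
  C_21 = −[(-0.15)(0.70) − (-0.30)(-0.05)] = 0.1200
  C_22 = (0.95)(0.70) − (-0.30)(-0.05) = 0.6500
  C_23 = −[(0.95)(-0.05) − (-0.15)(-0.05)] = 0.0550
  C_31 = (-0.15)(-0.10) − (-0.30)(0.55) = 0.1800
  C_32 = −[(0.95)(-0.10) − (-0.30)(-0.05)] = 0.1100
  C_33 = (0.95)(0.55) − (-0.15)(-0.05) = 0.5150
det(I−A) = Σ_j (I−A)_1j·C_1j = (0.95)(0.3800) + (-0.15)(0.0400) + (-0.30)(0.0300) = 0.3460
adj(I−A) = Cᵀ =
  [ 0.3800   0.1200   0.1800]
  [ 0.0400   0.6500   0.1100]
  [ 0.0300   0.0550   0.5150]
(I − A)⁻¹ = adj(I−A) / det(I−A) ≈
  [   1.0983     0.3468     0.5202]
  [   0.1156     1.8786     0.3179]
  [   0.0867     0.1590     1.4884]
x = (I − A)⁻¹ d = adj(I−A)·d / det(I−A), with det(I−A) = 0.3460:
  x_1 = (0.3800·580 + 0.1200·120 + 0.1800·220) / 0.3460 = 274.40 / 0.3460 ≈ 793.1
  x_2 = (0.0400·580 + 0.6500·120 + 0.1100·220) / 0.3460 = 125.40 / 0.3460 ≈ 362.4
  x_3 = (0.0300·580 + 0.0550·120 + 0.5150·220) / 0.3460 = 137.30 / 0.3460 ≈ 396.8

x_1 = 793.1, x_2 = 362.4, x_3 = 396.8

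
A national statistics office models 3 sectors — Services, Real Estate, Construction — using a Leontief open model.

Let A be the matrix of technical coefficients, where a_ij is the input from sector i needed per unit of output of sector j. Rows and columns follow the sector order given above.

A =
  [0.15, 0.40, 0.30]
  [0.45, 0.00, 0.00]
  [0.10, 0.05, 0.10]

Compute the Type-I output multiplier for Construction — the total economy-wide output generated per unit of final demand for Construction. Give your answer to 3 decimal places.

I − A =
  [   0.85    -0.40    -0.30]
  [  -0.45     1.00     0.00]
  [  -0.10    -0.05     0.90]
Cofactors of I−A, C_ij = (−1)^(i+j)·(minor ij) (rows/columns in the sector order above):
  C_11 = (1.00)(0.90) − (0.00)(-0.05) = 0.9000
  C_12 = −[(-0.45)(0.90) − (0.00)(-0.10)] = 0.4050
  C_13 = (-0.45)(-0.05) − (1.00)(-0.10) = 0.1225
  C_21 = −[(-0.40)(0.90) − (-0.30)(-0.05)] = 0.3750
  C_22 = (0.85)(0.90) − (-0.30)(-0.10) = 0.7350
  C_23 = −[(0.85)(-0.05) − (-0.40)(-0.10)] = 0.0825
  C_31 = (-0.40)(0.00) − (-0.30)(1.00) = 0.3000
  C_32 = −[(0.85)(0.00) − (-0.30)(-0.45)] = 0.1350
  C_33 = (0.85)(1.00) − (-0.40)(-0.45) = 0.6700
det(I−A) = Σ_j (I−A)_1j·C_1j = (0.85)(0.9000) + (-0.40)(0.4050) + (-0.30)(0.1225) = 0.56625
adj(I−A) = Cᵀ =
  [ 0.9000   0.3750   0.3000]
  [ 0.4050   0.7350   0.1350]
  [ 0.1225   0.0825   0.6700]
(I − A)⁻¹ = adj(I−A) / det(I−A) ≈
  [   1.5894     0.6623     0.5298]
  [   0.7152     1.2980     0.2384]
  [   0.2163     0.1457     1.1832]
The output multiplier for sector j is the column-j sum of the Leontief inverse (I − A)⁻¹ = adj(I−A) / det(I−A).
Column 3 of adj(I−A): (0.3000, 0.1350, 0.6700); det(I−A) = 0.56625.
m_3 = (0.3000 + 0.1350 + 0.6700) / 0.56625 = 1.105 / 0.56625 ≈ 1.951.

m_3 = 1.951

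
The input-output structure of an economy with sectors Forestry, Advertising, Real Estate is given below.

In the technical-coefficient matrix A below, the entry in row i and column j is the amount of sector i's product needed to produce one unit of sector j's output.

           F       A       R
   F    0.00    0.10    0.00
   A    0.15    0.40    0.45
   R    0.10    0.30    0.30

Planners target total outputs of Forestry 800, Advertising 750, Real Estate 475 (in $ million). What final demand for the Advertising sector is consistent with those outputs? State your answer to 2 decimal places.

d_A = 116.25

I − A =
  [   1.00    -0.10     0.00]
  [  -0.15     0.60    -0.45]
  [  -0.10    -0.30     0.70]
d = (I − A) x:
  d_F = (+1.00)·800 + (-0.10)·750 + (+0.00)·475 = 725.00
  d_A = (-0.15)·800 + (+0.60)·750 + (-0.45)·475 = 116.25
  d_R = (-0.10)·800 + (-0.30)·750 + (+0.70)·475 = 27.50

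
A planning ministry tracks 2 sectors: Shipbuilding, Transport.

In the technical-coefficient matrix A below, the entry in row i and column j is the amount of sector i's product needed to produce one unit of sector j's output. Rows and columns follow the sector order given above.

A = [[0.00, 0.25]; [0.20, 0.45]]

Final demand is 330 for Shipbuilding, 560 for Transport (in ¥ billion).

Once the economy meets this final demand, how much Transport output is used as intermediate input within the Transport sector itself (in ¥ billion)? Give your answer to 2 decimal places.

I − A =
  [   1.00    -0.25]
  [  -0.20     0.55]
det(I−A) = (1.00)(0.55) − (-0.25)(-0.20) = 0.5000
adj(I−A) = [[0.55, 0.25], [0.20, 1.00]]
(I − A)⁻¹ = adj(I−A) / det(I−A) ≈
  [   1.1000     0.5000]
  [   0.4000     2.0000]
First solve x = (I − A)⁻¹ d = adj(I−A)·d / det(I−A); in particular x_2 = (0.20·330 + 1.00·560) / 0.5000 = 626.00 / 0.5000 = 1252.0000.
Intermediate flow from 2 to 2: z_22 = a_22 · x_2 = 0.45 × 626.00 / 0.5000 = 281.70 / 0.5000 = 563.40.

z_22 = 563.40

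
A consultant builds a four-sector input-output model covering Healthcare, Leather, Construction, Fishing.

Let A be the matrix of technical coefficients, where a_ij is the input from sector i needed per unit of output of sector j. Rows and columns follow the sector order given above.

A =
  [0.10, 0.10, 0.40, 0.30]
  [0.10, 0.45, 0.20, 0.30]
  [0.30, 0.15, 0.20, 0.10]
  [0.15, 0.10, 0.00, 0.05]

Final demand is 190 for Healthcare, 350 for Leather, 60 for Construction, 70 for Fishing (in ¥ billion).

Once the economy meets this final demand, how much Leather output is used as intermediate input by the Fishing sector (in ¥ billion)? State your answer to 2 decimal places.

z_LF = 91.60

I − A =
  [   0.90    -0.10    -0.40    -0.30]
  [  -0.10     0.55    -0.20    -0.30]
  [  -0.30    -0.15     0.80    -0.10]
  [  -0.15    -0.10     0.00     0.95]
Compute the cofactors C_ij = (−1)^(i+j)·(3×3 minor ij) of I−A; the adjugate is their transpose:
adj(I−A) = Cᵀ =
  [ 0.3635   0.1610   0.2220   0.1890]
  [ 0.1720   0.5280   0.2180   0.2440]
  [ 0.1780   0.1695   0.4015   0.1520]
  [ 0.0755   0.0810   0.0580   0.2830]
det(I−A) = Σ_j (I−A)_1j·C_1j = (0.90)(0.3635) + (-0.10)(0.1720) + (-0.40)(0.1780) + (-0.30)(0.0755) = 0.2161
(I − A)⁻¹ = adj(I−A) / det(I−A) ≈
  [   1.6821     0.7450     1.0273     0.8746]
  [   0.7959     2.4433     1.0088     1.1291]
  [   0.8237     0.7844     1.8579     0.7034]
  [   0.3494     0.3748     0.2684     1.3096]
First solve x = (I − A)⁻¹ d = adj(I−A)·d / det(I−A); in particular x_F = (0.0755·190 + 0.0810·350 + 0.0580·60 + 0.2830·70) / 0.2161 = 65.985 / 0.2161 ≈ 305.3447.
Intermediate flow from L to F: z_LF = a_LF · x_F = 0.30 × 65.985 / 0.2161 = 19.7955 / 0.2161 ≈ 91.60.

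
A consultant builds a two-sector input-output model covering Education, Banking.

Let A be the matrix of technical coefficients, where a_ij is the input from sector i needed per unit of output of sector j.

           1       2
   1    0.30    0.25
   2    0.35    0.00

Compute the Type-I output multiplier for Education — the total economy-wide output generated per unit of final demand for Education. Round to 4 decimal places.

I − A =
  [   0.70    -0.25]
  [  -0.35     1.00]
det(I−A) = (0.70)(1.00) − (-0.25)(-0.35) = 0.6125
adj(I−A) = [[1.00, 0.25], [0.35, 0.70]]
(I − A)⁻¹ = adj(I−A) / det(I−A) ≈
  [   1.63265     0.40816]
  [   0.57143     1.14286]
The output multiplier for sector j is the column-j sum of the Leontief inverse (I − A)⁻¹ = adj(I−A) / det(I−A).
Column 1 of adj(I−A): (1.00, 0.35); det(I−A) = 0.6125.
m_1 = (1.00 + 0.35) / 0.6125 = 1.35 / 0.6125 ≈ 2.2041.

m_1 = 2.2041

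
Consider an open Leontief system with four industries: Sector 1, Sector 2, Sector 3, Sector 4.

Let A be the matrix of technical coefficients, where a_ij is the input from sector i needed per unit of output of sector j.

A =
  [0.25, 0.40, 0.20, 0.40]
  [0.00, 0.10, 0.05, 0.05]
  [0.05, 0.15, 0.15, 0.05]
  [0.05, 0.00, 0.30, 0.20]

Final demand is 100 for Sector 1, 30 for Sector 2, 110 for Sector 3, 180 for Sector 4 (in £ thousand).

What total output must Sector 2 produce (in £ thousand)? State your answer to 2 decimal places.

x_2 = 61.02

I − A =
  [   0.75    -0.40    -0.20    -0.40]
  [   0.00     0.90    -0.05    -0.05]
  [  -0.05    -0.15     0.85    -0.05]
  [  -0.05     0.00    -0.30     0.80]
Compute the cofactors C_ij = (−1)^(i+j)·(3×3 minor ij) of I−A; the adjugate is their transpose:
adj(I−A) = Cᵀ =
  [ 0.590250   0.308000   0.274000   0.331500]
  [ 0.005000   0.467250   0.040750   0.034250]
  [ 0.038625   0.104000   0.521000   0.058375]
  [ 0.051375   0.058250   0.212500   0.558125]
det(I−A) = Σ_j (I−A)_1j·C_1j = (0.75)(0.590250) + (-0.40)(0.005000) + (-0.20)(0.038625) + (-0.40)(0.051375) = 0.4124125
(I − A)⁻¹ = adj(I−A) / det(I−A) ≈
  [   1.4312     0.7468     0.6644     0.8038]
  [   0.0121     1.1330     0.0988     0.0830]
  [   0.0937     0.2522     1.2633     0.1415]
  [   0.1246     0.1412     0.5153     1.3533]
x = (I − A)⁻¹ d = adj(I−A)·d / det(I−A), with det(I−A) = 0.4124125:
  x_1 = (0.590250·100 + 0.308000·30 + 0.274000·110 + 0.331500·180) / 0.4124125 = 158.075 / 0.4124125 ≈ 383.29
  x_2 = (0.005000·100 + 0.467250·30 + 0.040750·110 + 0.034250·180) / 0.4124125 = 25.165 / 0.4124125 ≈ 61.02
  x_3 = (0.038625·100 + 0.104000·30 + 0.521000·110 + 0.058375·180) / 0.4124125 = 74.80 / 0.4124125 ≈ 181.37
  x_4 = (0.051375·100 + 0.058250·30 + 0.212500·110 + 0.558125·180) / 0.4124125 = 130.7225 / 0.4124125 ≈ 316.97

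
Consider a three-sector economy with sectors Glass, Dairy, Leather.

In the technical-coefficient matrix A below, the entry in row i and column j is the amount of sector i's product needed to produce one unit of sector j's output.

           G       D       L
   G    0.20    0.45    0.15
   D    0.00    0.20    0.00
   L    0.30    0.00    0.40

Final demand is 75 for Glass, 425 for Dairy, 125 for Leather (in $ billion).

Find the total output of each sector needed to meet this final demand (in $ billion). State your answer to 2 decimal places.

x_G = 476.29, x_D = 531.25, x_L = 446.48

I − A =
  [   0.80    -0.45    -0.15]
  [   0.00     0.80     0.00]
  [  -0.30     0.00     0.60]
Cofactors of I−A, C_ij = (−1)^(i+j)·(minor ij) (rows/columns in the sector order above):
  C_11 = (0.80)(0.60) − (0.00)(0.00) = 0.4800
  C_12 = −[(0.00)(0.60) − (0.00)(-0.30)] = 0.0000
  C_13 = (0.00)(0.00) − (0.80)(-0.30) = 0.2400
  C_21 = −[(-0.45)(0.60) − (-0.15)(0.00)] = 0.2700
  C_22 = (0.80)(0.60) − (-0.15)(-0.30) = 0.4350
  C_23 = −[(0.80)(0.00) − (-0.45)(-0.30)] = 0.1350
  C_31 = (-0.45)(0.00) − (-0.15)(0.80) = 0.1200
  C_32 = −[(0.80)(0.00) − (-0.15)(0.00)] = 0.0000
  C_33 = (0.80)(0.80) − (-0.45)(0.00) = 0.6400
det(I−A) = Σ_j (I−A)_1j·C_1j = (0.80)(0.4800) + (-0.45)(0.0000) + (-0.15)(0.2400) = 0.3480
adj(I−A) = Cᵀ =
  [ 0.4800   0.2700   0.1200]
  [ 0.0000   0.4350   0.0000]
  [ 0.2400   0.1350   0.6400]
(I − A)⁻¹ = adj(I−A) / det(I−A) ≈
  [   1.3793     0.7759     0.3448]
  [   0.0000     1.2500     0.0000]
  [   0.6897     0.3879     1.8391]
x = (I − A)⁻¹ d = adj(I−A)·d / det(I−A), with det(I−A) = 0.3480:
  x_G = (0.4800·75 + 0.2700·425 + 0.1200·125) / 0.3480 = 165.75 / 0.3480 ≈ 476.29
  x_D = (0.0000·75 + 0.4350·425 + 0.0000·125) / 0.3480 = 184.875 / 0.3480 = 531.25
  x_L = (0.2400·75 + 0.1350·425 + 0.6400·125) / 0.3480 = 155.375 / 0.3480 ≈ 446.48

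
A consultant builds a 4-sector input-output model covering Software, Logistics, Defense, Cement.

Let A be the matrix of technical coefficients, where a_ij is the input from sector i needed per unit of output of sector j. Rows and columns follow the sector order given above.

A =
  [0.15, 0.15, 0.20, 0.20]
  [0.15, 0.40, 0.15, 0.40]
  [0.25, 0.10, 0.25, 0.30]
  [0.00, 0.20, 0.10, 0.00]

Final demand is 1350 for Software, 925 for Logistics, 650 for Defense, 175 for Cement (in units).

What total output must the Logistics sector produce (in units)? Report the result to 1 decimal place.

I − A =
  [   0.85    -0.15    -0.20    -0.20]
  [  -0.15     0.60    -0.15    -0.40]
  [  -0.25    -0.10     0.75    -0.30]
  [   0.00    -0.20    -0.10     1.00]
Compute the cofactors C_ij = (−1)^(i+j)·(3×3 minor ij) of I−A; the adjugate is their transpose:
adj(I−A) = Cᵀ =
  [ 0.34400   0.17200   0.15050   0.18275]
  [ 0.15550   0.55700   0.19450   0.31225]
  [ 0.15400   0.18350   0.41350   0.22825]
  [ 0.04650   0.12975   0.08025   0.31425]
det(I−A) = Σ_j (I−A)_1j·C_1j = (0.85)(0.34400) + (-0.15)(0.15550) + (-0.20)(0.15400) + (-0.20)(0.04650) = 0.228975
(I − A)⁻¹ = adj(I−A) / det(I−A) ≈
  [   1.5023     0.7512     0.6573     0.7981]
  [   0.6791     2.4326     0.8494     1.3637]
  [   0.6726     0.8014     1.8059     0.9968]
  [   0.2031     0.5667     0.3505     1.3724]
x = (I − A)⁻¹ d = adj(I−A)·d / det(I−A), with det(I−A) = 0.228975:
  x_S = (0.34400·1350 + 0.17200·925 + 0.15050·650 + 0.18275·175) / 0.228975 = 753.30625 / 0.228975 ≈ 3289.9
  x_L = (0.15550·1350 + 0.55700·925 + 0.19450·650 + 0.31225·175) / 0.228975 = 906.21875 / 0.228975 ≈ 3957.7
  x_D = (0.15400·1350 + 0.18350·925 + 0.41350·650 + 0.22825·175) / 0.228975 = 686.35625 / 0.228975 ≈ 2997.5
  x_C = (0.04650·1350 + 0.12975·925 + 0.08025·650 + 0.31425·175) / 0.228975 = 289.95 / 0.228975 ≈ 1266.3

x_L = 3957.7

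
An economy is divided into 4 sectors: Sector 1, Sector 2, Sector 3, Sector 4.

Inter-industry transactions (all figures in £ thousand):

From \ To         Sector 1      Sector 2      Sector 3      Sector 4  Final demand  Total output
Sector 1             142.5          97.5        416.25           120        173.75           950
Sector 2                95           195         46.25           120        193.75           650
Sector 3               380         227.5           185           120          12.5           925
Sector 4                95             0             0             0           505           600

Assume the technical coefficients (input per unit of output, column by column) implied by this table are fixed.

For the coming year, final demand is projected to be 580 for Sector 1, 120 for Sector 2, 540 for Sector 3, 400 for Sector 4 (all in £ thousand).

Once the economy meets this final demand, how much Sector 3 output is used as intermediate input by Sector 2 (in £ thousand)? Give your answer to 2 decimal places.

Technical coefficients a_ij = z_ij / X_j:
  a_11 = 142.5/950 = 0.15, a_21 = 95/950 = 0.10, a_31 = 380/950 = 0.40, a_41 = 95/950 = 0.10
  a_12 = 97.5/650 = 0.15, a_22 = 195/650 = 0.30, a_32 = 227.5/650 = 0.35, a_42 = 0/650 = 0.00
  a_13 = 416.25/925 = 0.45, a_23 = 46.25/925 = 0.05, a_33 = 185/925 = 0.20, a_43 = 0/925 = 0.00
  a_14 = 120/600 = 0.20, a_24 = 120/600 = 0.20, a_34 = 120/600 = 0.20, a_44 = 0/600 = 0.00
I − A =
  [   0.85    -0.15    -0.45    -0.20]
  [  -0.10     0.70    -0.05    -0.20]
  [  -0.40    -0.35     0.80    -0.20]
  [  -0.10     0.00     0.00     1.00]
Compute the cofactors C_ij = (−1)^(i+j)·(3×3 minor ij) of I−A; the adjugate is their transpose:
adj(I−A) = Cᵀ =
  [ 0.542500   0.277500   0.322500   0.228500]
  [ 0.117000   0.475000   0.095500   0.137500]
  [ 0.336000   0.353500   0.563000   0.250500]
  [ 0.054250   0.027750   0.032250   0.304375]
det(I−A) = Σ_j (I−A)_1j·C_1j = (0.85)(0.542500) + (-0.15)(0.117000) + (-0.45)(0.336000) + (-0.20)(0.054250) = 0.281525
(I − A)⁻¹ = adj(I−A) / det(I−A) ≈
  [   1.9270     0.9857     1.1455     0.8117]
  [   0.4156     1.6872     0.3392     0.4884]
  [   1.1935     1.2557     1.9998     0.8898]
  [   0.1927     0.0986     0.1146     1.0812]
First solve x = (I − A)⁻¹ d = adj(I−A)·d / det(I−A); in particular x_2 = (0.117000·580 + 0.475000·120 + 0.095500·540 + 0.137500·400) / 0.281525 = 231.43 / 0.281525 ≈ 822.0584.
Intermediate flow from 3 to 2: z_32 = a_32 · x_2 = 0.35 × 231.43 / 0.281525 = 81.0005 / 0.281525 ≈ 287.72.

z_32 = 287.72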